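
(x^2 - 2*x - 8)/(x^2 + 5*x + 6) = (x - 4)/(x + 3)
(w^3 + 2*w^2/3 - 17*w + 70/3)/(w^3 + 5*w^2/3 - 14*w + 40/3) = (3*w - 7)/(3*w - 4)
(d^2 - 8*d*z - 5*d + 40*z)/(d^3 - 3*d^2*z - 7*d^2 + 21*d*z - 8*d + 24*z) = (d^2 - 8*d*z - 5*d + 40*z)/(d^3 - 3*d^2*z - 7*d^2 + 21*d*z - 8*d + 24*z)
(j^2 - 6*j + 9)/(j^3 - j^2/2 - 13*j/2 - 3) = 2*(j - 3)/(2*j^2 + 5*j + 2)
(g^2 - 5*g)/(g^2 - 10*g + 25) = g/(g - 5)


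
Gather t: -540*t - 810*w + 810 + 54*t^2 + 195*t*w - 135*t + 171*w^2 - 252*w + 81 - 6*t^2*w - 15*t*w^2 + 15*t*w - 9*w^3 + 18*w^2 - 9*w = t^2*(54 - 6*w) + t*(-15*w^2 + 210*w - 675) - 9*w^3 + 189*w^2 - 1071*w + 891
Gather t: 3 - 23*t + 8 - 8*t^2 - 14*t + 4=-8*t^2 - 37*t + 15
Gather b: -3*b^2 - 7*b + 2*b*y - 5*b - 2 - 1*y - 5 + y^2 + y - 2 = -3*b^2 + b*(2*y - 12) + y^2 - 9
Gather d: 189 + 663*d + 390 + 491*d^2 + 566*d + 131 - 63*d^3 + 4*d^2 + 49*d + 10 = -63*d^3 + 495*d^2 + 1278*d + 720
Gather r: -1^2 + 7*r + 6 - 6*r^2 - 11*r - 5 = -6*r^2 - 4*r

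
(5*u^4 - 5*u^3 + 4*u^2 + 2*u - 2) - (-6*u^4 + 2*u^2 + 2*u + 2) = 11*u^4 - 5*u^3 + 2*u^2 - 4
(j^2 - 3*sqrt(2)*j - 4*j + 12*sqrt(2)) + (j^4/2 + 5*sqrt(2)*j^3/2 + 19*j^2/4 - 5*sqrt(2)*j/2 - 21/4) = j^4/2 + 5*sqrt(2)*j^3/2 + 23*j^2/4 - 11*sqrt(2)*j/2 - 4*j - 21/4 + 12*sqrt(2)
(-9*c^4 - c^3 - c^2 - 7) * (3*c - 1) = -27*c^5 + 6*c^4 - 2*c^3 + c^2 - 21*c + 7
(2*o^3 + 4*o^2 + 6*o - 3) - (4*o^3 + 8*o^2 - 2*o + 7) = -2*o^3 - 4*o^2 + 8*o - 10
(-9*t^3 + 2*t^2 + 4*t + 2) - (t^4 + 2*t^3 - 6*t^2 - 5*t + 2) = -t^4 - 11*t^3 + 8*t^2 + 9*t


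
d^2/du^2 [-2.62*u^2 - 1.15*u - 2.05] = -5.24000000000000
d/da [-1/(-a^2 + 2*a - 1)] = 2*(1 - a)/(a^2 - 2*a + 1)^2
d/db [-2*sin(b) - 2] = -2*cos(b)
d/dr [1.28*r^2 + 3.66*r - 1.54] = 2.56*r + 3.66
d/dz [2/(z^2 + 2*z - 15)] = 4*(-z - 1)/(z^2 + 2*z - 15)^2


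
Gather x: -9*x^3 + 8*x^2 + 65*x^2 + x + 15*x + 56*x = -9*x^3 + 73*x^2 + 72*x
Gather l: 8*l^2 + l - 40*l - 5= 8*l^2 - 39*l - 5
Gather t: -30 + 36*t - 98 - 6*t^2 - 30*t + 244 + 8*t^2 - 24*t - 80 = 2*t^2 - 18*t + 36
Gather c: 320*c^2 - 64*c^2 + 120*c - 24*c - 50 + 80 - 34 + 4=256*c^2 + 96*c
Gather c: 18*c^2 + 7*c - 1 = 18*c^2 + 7*c - 1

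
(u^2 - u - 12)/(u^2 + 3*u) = (u - 4)/u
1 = 1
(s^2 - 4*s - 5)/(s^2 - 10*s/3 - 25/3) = 3*(s + 1)/(3*s + 5)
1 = 1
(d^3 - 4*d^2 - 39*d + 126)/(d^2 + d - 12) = (d^2 - d - 42)/(d + 4)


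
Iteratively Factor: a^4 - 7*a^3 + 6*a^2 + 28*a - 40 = (a - 2)*(a^3 - 5*a^2 - 4*a + 20) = (a - 2)*(a + 2)*(a^2 - 7*a + 10) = (a - 2)^2*(a + 2)*(a - 5)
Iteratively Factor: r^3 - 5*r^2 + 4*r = (r - 1)*(r^2 - 4*r) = (r - 4)*(r - 1)*(r)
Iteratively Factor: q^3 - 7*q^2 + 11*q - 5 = (q - 5)*(q^2 - 2*q + 1) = (q - 5)*(q - 1)*(q - 1)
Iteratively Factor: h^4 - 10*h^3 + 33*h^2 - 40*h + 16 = (h - 1)*(h^3 - 9*h^2 + 24*h - 16) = (h - 1)^2*(h^2 - 8*h + 16) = (h - 4)*(h - 1)^2*(h - 4)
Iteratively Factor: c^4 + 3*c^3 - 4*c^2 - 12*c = (c + 3)*(c^3 - 4*c) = (c - 2)*(c + 3)*(c^2 + 2*c) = (c - 2)*(c + 2)*(c + 3)*(c)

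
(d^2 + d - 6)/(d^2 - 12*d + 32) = (d^2 + d - 6)/(d^2 - 12*d + 32)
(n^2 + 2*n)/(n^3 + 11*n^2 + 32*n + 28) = n/(n^2 + 9*n + 14)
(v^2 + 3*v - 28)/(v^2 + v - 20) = (v + 7)/(v + 5)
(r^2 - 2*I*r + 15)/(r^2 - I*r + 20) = (r + 3*I)/(r + 4*I)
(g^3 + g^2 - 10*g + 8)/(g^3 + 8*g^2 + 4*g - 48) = (g - 1)/(g + 6)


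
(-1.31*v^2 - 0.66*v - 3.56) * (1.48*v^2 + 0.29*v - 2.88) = -1.9388*v^4 - 1.3567*v^3 - 1.6874*v^2 + 0.8684*v + 10.2528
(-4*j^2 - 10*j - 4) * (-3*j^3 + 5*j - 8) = 12*j^5 + 30*j^4 - 8*j^3 - 18*j^2 + 60*j + 32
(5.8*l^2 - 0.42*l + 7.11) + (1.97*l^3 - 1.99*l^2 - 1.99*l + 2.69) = 1.97*l^3 + 3.81*l^2 - 2.41*l + 9.8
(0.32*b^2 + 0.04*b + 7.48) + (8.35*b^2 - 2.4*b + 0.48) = 8.67*b^2 - 2.36*b + 7.96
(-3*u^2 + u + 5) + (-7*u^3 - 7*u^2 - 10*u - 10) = -7*u^3 - 10*u^2 - 9*u - 5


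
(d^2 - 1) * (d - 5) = d^3 - 5*d^2 - d + 5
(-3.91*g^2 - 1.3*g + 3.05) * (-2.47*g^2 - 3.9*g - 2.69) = 9.6577*g^4 + 18.46*g^3 + 8.0544*g^2 - 8.398*g - 8.2045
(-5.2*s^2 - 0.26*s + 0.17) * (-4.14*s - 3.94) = 21.528*s^3 + 21.5644*s^2 + 0.3206*s - 0.6698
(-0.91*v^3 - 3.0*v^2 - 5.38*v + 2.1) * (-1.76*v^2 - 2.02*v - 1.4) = 1.6016*v^5 + 7.1182*v^4 + 16.8028*v^3 + 11.3716*v^2 + 3.29*v - 2.94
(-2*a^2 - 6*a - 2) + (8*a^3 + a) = 8*a^3 - 2*a^2 - 5*a - 2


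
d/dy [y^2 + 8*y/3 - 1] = 2*y + 8/3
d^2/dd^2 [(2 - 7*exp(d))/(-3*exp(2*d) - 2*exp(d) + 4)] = (63*exp(4*d) - 114*exp(3*d) + 468*exp(2*d) - 48*exp(d) + 96)*exp(d)/(27*exp(6*d) + 54*exp(5*d) - 72*exp(4*d) - 136*exp(3*d) + 96*exp(2*d) + 96*exp(d) - 64)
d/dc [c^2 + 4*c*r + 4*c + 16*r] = 2*c + 4*r + 4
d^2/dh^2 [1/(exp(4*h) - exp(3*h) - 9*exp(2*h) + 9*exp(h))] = ((-16*exp(3*h) + 9*exp(2*h) + 36*exp(h) - 9)*(exp(3*h) - exp(2*h) - 9*exp(h) + 9) + 2*(4*exp(3*h) - 3*exp(2*h) - 18*exp(h) + 9)^2)*exp(-h)/(exp(3*h) - exp(2*h) - 9*exp(h) + 9)^3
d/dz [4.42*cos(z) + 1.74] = -4.42*sin(z)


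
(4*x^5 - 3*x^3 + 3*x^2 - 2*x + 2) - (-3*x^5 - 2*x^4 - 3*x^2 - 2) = 7*x^5 + 2*x^4 - 3*x^3 + 6*x^2 - 2*x + 4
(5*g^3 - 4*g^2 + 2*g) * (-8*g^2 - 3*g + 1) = -40*g^5 + 17*g^4 + g^3 - 10*g^2 + 2*g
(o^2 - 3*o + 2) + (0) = o^2 - 3*o + 2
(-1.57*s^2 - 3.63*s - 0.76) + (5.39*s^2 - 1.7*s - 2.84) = 3.82*s^2 - 5.33*s - 3.6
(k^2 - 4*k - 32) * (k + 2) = k^3 - 2*k^2 - 40*k - 64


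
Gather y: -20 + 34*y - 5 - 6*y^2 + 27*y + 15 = -6*y^2 + 61*y - 10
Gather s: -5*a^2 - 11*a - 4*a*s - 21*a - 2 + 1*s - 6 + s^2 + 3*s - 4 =-5*a^2 - 32*a + s^2 + s*(4 - 4*a) - 12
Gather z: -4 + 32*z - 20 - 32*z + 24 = 0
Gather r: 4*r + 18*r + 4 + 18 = 22*r + 22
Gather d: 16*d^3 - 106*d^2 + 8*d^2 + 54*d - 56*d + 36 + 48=16*d^3 - 98*d^2 - 2*d + 84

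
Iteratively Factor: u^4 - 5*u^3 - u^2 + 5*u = (u - 1)*(u^3 - 4*u^2 - 5*u) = u*(u - 1)*(u^2 - 4*u - 5) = u*(u - 5)*(u - 1)*(u + 1)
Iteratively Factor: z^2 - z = (z - 1)*(z)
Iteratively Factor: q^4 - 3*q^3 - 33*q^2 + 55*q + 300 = (q - 5)*(q^3 + 2*q^2 - 23*q - 60) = (q - 5)*(q + 4)*(q^2 - 2*q - 15) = (q - 5)^2*(q + 4)*(q + 3)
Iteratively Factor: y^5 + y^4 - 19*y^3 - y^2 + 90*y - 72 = (y - 1)*(y^4 + 2*y^3 - 17*y^2 - 18*y + 72) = (y - 3)*(y - 1)*(y^3 + 5*y^2 - 2*y - 24) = (y - 3)*(y - 1)*(y + 3)*(y^2 + 2*y - 8) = (y - 3)*(y - 2)*(y - 1)*(y + 3)*(y + 4)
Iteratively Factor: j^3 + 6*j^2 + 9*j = (j + 3)*(j^2 + 3*j) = j*(j + 3)*(j + 3)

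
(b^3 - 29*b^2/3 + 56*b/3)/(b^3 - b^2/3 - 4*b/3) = (-3*b^2 + 29*b - 56)/(-3*b^2 + b + 4)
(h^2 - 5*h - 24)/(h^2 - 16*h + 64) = (h + 3)/(h - 8)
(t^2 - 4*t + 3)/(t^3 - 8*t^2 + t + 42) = (t - 1)/(t^2 - 5*t - 14)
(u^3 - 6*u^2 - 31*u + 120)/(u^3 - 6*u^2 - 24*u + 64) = (u^2 + 2*u - 15)/(u^2 + 2*u - 8)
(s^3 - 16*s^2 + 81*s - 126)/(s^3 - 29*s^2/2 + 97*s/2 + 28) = 2*(s^2 - 9*s + 18)/(2*s^2 - 15*s - 8)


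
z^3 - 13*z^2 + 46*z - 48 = (z - 8)*(z - 3)*(z - 2)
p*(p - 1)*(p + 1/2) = p^3 - p^2/2 - p/2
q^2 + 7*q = q*(q + 7)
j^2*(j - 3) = j^3 - 3*j^2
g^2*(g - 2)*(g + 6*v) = g^4 + 6*g^3*v - 2*g^3 - 12*g^2*v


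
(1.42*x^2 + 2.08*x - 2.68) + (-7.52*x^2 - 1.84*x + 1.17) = -6.1*x^2 + 0.24*x - 1.51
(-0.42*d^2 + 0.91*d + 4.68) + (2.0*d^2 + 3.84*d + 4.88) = 1.58*d^2 + 4.75*d + 9.56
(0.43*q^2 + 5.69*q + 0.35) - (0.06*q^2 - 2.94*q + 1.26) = 0.37*q^2 + 8.63*q - 0.91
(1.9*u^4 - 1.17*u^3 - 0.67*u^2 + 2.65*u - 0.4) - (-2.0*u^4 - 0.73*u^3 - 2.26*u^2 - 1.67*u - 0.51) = 3.9*u^4 - 0.44*u^3 + 1.59*u^2 + 4.32*u + 0.11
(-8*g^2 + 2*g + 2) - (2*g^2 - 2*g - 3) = -10*g^2 + 4*g + 5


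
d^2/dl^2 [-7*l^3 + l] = -42*l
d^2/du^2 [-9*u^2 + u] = -18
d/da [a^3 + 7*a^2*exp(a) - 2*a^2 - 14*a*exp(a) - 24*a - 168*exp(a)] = 7*a^2*exp(a) + 3*a^2 - 4*a - 182*exp(a) - 24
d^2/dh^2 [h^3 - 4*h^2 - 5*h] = 6*h - 8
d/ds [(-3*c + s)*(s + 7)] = -3*c + 2*s + 7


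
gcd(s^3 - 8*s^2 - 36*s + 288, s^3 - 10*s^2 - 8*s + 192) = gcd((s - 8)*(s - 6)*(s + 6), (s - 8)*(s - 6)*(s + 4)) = s^2 - 14*s + 48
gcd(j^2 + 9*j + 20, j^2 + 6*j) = 1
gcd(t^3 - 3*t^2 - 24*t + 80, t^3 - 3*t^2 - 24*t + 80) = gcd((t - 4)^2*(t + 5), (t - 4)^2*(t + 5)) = t^3 - 3*t^2 - 24*t + 80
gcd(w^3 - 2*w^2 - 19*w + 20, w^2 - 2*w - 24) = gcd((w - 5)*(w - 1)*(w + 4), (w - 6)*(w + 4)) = w + 4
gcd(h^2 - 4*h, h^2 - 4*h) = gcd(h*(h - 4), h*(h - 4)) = h^2 - 4*h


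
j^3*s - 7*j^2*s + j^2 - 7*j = j*(j - 7)*(j*s + 1)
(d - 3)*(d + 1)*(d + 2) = d^3 - 7*d - 6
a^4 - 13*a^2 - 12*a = a*(a - 4)*(a + 1)*(a + 3)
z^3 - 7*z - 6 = (z - 3)*(z + 1)*(z + 2)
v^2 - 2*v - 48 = (v - 8)*(v + 6)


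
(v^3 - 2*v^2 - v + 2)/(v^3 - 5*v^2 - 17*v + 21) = (v^2 - v - 2)/(v^2 - 4*v - 21)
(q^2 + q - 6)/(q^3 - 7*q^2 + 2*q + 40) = (q^2 + q - 6)/(q^3 - 7*q^2 + 2*q + 40)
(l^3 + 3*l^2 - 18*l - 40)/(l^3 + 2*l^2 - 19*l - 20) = (l + 2)/(l + 1)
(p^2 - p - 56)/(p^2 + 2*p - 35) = (p - 8)/(p - 5)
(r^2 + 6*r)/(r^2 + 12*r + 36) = r/(r + 6)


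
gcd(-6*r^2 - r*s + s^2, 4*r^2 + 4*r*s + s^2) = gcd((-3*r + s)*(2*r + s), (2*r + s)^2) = 2*r + s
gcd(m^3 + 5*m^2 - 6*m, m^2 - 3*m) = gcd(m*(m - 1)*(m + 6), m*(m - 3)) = m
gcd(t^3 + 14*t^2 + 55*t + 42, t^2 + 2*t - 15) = 1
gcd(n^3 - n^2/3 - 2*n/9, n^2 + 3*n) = n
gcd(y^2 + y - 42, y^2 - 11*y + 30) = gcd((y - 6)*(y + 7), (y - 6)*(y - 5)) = y - 6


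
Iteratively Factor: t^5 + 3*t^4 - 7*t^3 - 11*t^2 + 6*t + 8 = (t + 1)*(t^4 + 2*t^3 - 9*t^2 - 2*t + 8) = (t + 1)*(t + 4)*(t^3 - 2*t^2 - t + 2) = (t - 2)*(t + 1)*(t + 4)*(t^2 - 1) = (t - 2)*(t - 1)*(t + 1)*(t + 4)*(t + 1)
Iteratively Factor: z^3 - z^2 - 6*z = (z + 2)*(z^2 - 3*z) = z*(z + 2)*(z - 3)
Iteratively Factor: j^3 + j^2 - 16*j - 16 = (j + 1)*(j^2 - 16) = (j - 4)*(j + 1)*(j + 4)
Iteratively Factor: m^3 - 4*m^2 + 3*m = (m)*(m^2 - 4*m + 3) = m*(m - 3)*(m - 1)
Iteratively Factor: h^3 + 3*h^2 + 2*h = (h + 1)*(h^2 + 2*h) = h*(h + 1)*(h + 2)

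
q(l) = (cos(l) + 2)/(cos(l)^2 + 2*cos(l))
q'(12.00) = -0.75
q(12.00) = 1.19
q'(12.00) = -0.75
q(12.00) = 1.19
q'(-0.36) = -0.40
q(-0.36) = 1.07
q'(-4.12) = 2.66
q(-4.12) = -1.79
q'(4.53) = -29.89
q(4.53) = -5.51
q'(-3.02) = -0.12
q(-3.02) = -1.01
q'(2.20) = 2.33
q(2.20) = -1.70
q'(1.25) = 9.54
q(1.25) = 3.17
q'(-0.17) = -0.17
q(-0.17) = 1.01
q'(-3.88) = 1.23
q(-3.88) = -1.35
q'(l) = (2*sin(l)*cos(l) + 2*sin(l))*(cos(l) + 2)/(cos(l)^2 + 2*cos(l))^2 - sin(l)/(cos(l)^2 + 2*cos(l)) = sin(l)/cos(l)^2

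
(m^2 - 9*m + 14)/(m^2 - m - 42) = (m - 2)/(m + 6)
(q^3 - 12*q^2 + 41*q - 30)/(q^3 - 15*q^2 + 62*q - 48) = (q - 5)/(q - 8)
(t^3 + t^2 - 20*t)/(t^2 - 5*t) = (t^2 + t - 20)/(t - 5)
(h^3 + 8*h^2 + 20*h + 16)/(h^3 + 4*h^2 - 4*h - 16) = (h + 2)/(h - 2)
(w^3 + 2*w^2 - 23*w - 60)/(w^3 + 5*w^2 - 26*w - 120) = (w + 3)/(w + 6)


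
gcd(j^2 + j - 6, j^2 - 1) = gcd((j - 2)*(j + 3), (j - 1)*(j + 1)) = 1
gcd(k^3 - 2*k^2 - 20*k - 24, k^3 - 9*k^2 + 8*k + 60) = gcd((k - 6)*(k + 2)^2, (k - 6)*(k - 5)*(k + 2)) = k^2 - 4*k - 12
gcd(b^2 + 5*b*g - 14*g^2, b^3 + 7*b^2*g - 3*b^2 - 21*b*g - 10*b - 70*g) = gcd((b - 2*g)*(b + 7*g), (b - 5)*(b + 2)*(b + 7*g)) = b + 7*g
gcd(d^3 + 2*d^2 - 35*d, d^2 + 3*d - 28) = d + 7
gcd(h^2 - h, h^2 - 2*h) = h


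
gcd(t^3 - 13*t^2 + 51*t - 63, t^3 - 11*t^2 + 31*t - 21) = t^2 - 10*t + 21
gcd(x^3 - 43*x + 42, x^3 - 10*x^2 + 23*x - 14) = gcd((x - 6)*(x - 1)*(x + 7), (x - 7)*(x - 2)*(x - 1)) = x - 1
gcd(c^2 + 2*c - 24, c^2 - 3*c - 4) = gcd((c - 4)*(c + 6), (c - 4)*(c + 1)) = c - 4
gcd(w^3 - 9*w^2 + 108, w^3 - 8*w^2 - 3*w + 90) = w^2 - 3*w - 18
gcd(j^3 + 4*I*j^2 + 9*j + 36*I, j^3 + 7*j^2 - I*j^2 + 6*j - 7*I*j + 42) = j - 3*I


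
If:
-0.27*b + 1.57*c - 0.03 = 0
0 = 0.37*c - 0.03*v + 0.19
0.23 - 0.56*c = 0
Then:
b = 2.28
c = 0.41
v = 11.40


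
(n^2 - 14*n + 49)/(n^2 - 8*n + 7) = (n - 7)/(n - 1)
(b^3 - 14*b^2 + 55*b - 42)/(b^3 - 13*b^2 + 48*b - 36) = (b - 7)/(b - 6)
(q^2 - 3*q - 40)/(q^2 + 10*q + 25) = (q - 8)/(q + 5)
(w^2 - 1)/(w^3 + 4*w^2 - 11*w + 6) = (w + 1)/(w^2 + 5*w - 6)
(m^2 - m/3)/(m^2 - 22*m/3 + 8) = m*(3*m - 1)/(3*m^2 - 22*m + 24)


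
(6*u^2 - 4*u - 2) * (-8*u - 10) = -48*u^3 - 28*u^2 + 56*u + 20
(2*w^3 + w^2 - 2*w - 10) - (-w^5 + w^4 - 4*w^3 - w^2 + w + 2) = w^5 - w^4 + 6*w^3 + 2*w^2 - 3*w - 12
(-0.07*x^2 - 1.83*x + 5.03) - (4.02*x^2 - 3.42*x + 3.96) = -4.09*x^2 + 1.59*x + 1.07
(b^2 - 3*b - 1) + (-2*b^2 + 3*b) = -b^2 - 1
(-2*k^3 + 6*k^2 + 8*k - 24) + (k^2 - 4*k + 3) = -2*k^3 + 7*k^2 + 4*k - 21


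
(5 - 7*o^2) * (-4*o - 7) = 28*o^3 + 49*o^2 - 20*o - 35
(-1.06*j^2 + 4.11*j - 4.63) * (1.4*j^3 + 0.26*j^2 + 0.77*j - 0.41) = -1.484*j^5 + 5.4784*j^4 - 6.2296*j^3 + 2.3955*j^2 - 5.2502*j + 1.8983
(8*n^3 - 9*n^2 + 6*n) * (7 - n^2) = -8*n^5 + 9*n^4 + 50*n^3 - 63*n^2 + 42*n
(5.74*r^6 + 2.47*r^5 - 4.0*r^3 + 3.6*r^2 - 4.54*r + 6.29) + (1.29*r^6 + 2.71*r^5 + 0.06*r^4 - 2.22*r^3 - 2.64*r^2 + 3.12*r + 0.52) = 7.03*r^6 + 5.18*r^5 + 0.06*r^4 - 6.22*r^3 + 0.96*r^2 - 1.42*r + 6.81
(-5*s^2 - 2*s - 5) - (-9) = -5*s^2 - 2*s + 4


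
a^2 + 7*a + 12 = (a + 3)*(a + 4)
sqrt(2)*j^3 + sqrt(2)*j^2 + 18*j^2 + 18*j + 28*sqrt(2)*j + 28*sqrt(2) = (j + 2*sqrt(2))*(j + 7*sqrt(2))*(sqrt(2)*j + sqrt(2))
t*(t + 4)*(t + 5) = t^3 + 9*t^2 + 20*t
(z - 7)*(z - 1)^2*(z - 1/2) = z^4 - 19*z^3/2 + 39*z^2/2 - 29*z/2 + 7/2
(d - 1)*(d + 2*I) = d^2 - d + 2*I*d - 2*I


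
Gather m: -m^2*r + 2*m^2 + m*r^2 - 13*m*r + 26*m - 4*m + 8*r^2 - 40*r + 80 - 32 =m^2*(2 - r) + m*(r^2 - 13*r + 22) + 8*r^2 - 40*r + 48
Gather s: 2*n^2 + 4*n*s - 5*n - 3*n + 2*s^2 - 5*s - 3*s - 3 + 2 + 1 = 2*n^2 - 8*n + 2*s^2 + s*(4*n - 8)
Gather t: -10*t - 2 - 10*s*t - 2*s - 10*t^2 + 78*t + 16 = -2*s - 10*t^2 + t*(68 - 10*s) + 14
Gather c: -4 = -4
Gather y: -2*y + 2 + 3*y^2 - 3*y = 3*y^2 - 5*y + 2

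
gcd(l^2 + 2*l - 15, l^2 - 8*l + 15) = l - 3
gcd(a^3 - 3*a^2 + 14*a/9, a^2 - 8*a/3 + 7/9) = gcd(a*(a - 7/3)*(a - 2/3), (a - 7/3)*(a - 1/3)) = a - 7/3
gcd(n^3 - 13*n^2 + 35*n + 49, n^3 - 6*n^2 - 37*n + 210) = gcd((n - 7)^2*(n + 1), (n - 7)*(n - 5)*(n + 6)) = n - 7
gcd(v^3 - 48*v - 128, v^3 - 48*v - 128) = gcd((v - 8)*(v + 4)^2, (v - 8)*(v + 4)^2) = v^3 - 48*v - 128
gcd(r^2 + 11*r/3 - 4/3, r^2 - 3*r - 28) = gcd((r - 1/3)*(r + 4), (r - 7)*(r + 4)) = r + 4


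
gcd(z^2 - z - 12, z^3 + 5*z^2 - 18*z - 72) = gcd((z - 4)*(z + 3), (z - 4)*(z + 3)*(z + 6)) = z^2 - z - 12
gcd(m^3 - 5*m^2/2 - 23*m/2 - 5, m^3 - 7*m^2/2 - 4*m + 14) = m + 2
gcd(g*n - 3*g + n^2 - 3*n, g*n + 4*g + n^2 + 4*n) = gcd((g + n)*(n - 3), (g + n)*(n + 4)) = g + n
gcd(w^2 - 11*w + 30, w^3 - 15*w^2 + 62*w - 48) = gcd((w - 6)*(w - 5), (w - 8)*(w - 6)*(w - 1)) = w - 6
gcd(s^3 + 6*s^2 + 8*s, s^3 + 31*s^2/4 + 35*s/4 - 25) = s + 4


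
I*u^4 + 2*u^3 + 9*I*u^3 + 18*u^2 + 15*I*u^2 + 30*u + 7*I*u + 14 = (u + 1)*(u + 7)*(u - 2*I)*(I*u + I)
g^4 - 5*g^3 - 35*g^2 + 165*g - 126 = (g - 7)*(g - 3)*(g - 1)*(g + 6)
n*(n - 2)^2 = n^3 - 4*n^2 + 4*n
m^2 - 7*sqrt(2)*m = m*(m - 7*sqrt(2))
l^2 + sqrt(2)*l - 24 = (l - 3*sqrt(2))*(l + 4*sqrt(2))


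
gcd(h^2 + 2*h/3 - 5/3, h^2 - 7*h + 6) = h - 1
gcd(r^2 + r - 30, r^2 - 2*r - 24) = 1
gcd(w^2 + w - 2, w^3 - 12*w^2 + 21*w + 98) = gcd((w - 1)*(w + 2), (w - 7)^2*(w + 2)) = w + 2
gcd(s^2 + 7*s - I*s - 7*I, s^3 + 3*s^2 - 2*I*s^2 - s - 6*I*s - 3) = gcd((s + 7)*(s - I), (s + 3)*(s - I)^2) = s - I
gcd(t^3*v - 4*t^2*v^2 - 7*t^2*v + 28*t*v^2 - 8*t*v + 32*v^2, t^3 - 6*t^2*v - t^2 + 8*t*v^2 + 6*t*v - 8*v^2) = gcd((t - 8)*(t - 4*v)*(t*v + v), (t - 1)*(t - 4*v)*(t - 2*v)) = t - 4*v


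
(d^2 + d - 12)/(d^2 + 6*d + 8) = (d - 3)/(d + 2)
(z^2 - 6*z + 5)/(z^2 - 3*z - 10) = (z - 1)/(z + 2)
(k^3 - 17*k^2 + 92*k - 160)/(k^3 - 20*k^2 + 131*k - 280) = (k - 4)/(k - 7)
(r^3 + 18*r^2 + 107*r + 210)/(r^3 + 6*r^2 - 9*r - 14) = (r^2 + 11*r + 30)/(r^2 - r - 2)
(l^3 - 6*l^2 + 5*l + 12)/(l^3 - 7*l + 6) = (l^3 - 6*l^2 + 5*l + 12)/(l^3 - 7*l + 6)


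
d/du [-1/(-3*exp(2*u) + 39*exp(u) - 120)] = (13 - 2*exp(u))*exp(u)/(3*(exp(2*u) - 13*exp(u) + 40)^2)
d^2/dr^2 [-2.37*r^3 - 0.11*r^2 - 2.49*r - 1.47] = -14.22*r - 0.22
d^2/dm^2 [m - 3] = 0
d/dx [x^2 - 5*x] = 2*x - 5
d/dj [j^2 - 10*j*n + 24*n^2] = 2*j - 10*n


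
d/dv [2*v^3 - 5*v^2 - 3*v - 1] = 6*v^2 - 10*v - 3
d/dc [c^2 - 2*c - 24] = 2*c - 2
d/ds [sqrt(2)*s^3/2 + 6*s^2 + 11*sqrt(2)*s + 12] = 3*sqrt(2)*s^2/2 + 12*s + 11*sqrt(2)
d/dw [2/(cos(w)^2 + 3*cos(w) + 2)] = 2*(2*cos(w) + 3)*sin(w)/(cos(w)^2 + 3*cos(w) + 2)^2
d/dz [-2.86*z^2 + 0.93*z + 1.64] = 0.93 - 5.72*z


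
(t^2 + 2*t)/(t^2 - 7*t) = (t + 2)/(t - 7)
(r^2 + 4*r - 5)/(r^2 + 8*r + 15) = (r - 1)/(r + 3)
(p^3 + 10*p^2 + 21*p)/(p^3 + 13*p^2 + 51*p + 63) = p/(p + 3)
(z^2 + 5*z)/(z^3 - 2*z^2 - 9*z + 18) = z*(z + 5)/(z^3 - 2*z^2 - 9*z + 18)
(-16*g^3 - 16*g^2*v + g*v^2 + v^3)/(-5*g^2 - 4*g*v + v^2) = (-16*g^2 + v^2)/(-5*g + v)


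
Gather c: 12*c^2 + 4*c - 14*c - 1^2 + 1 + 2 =12*c^2 - 10*c + 2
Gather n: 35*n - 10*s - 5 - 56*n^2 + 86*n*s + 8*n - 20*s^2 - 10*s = -56*n^2 + n*(86*s + 43) - 20*s^2 - 20*s - 5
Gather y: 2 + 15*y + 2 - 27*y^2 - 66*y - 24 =-27*y^2 - 51*y - 20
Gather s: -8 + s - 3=s - 11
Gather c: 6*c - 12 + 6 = 6*c - 6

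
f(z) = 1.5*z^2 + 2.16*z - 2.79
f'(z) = 3.0*z + 2.16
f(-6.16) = 40.82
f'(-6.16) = -16.32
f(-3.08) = 4.79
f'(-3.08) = -7.08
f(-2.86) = 3.30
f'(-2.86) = -6.42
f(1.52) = 3.96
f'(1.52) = 6.72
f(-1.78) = -1.88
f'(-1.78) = -3.18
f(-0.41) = -3.42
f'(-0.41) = 0.93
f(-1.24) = -3.16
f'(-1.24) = -1.56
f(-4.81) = 21.52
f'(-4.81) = -12.27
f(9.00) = 138.15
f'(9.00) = 29.16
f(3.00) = 17.19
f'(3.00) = 11.16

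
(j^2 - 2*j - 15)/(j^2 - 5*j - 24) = (j - 5)/(j - 8)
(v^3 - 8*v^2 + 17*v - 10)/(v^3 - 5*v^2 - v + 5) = (v - 2)/(v + 1)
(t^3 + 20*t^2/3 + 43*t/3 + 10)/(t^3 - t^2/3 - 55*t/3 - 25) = (t + 2)/(t - 5)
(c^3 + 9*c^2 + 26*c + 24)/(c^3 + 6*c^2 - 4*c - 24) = (c^2 + 7*c + 12)/(c^2 + 4*c - 12)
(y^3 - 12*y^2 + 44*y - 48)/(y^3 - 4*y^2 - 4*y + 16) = (y - 6)/(y + 2)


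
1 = 1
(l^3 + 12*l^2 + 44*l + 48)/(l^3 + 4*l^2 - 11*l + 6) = (l^2 + 6*l + 8)/(l^2 - 2*l + 1)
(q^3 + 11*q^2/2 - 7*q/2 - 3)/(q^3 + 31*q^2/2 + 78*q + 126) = (2*q^2 - q - 1)/(2*q^2 + 19*q + 42)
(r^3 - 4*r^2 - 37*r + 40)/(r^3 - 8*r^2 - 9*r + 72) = (r^2 + 4*r - 5)/(r^2 - 9)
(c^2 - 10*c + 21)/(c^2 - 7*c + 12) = (c - 7)/(c - 4)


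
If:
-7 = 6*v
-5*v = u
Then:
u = 35/6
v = -7/6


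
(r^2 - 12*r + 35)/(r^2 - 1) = (r^2 - 12*r + 35)/(r^2 - 1)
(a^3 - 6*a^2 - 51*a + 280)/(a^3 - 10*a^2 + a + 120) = (a + 7)/(a + 3)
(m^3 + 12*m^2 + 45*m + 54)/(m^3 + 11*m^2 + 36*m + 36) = (m + 3)/(m + 2)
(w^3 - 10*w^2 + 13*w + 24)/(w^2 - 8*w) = w - 2 - 3/w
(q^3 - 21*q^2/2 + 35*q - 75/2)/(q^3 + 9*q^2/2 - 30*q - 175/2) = (2*q^2 - 11*q + 15)/(2*q^2 + 19*q + 35)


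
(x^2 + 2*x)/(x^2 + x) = (x + 2)/(x + 1)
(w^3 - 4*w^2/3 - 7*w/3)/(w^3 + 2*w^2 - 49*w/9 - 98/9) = 3*w*(w + 1)/(3*w^2 + 13*w + 14)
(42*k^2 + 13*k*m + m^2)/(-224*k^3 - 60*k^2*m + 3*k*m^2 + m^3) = (-6*k - m)/(32*k^2 + 4*k*m - m^2)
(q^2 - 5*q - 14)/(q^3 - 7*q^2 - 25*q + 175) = (q + 2)/(q^2 - 25)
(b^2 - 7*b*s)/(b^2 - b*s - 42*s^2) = b/(b + 6*s)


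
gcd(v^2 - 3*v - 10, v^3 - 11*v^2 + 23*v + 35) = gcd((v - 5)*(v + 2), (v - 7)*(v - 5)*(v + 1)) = v - 5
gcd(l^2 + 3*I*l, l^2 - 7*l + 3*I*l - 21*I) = l + 3*I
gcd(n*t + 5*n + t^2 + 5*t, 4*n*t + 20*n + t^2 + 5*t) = t + 5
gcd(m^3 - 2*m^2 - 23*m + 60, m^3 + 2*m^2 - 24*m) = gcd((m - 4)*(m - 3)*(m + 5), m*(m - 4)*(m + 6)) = m - 4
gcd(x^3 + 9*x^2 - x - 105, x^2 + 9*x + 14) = x + 7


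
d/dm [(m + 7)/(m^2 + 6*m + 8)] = (m^2 + 6*m - 2*(m + 3)*(m + 7) + 8)/(m^2 + 6*m + 8)^2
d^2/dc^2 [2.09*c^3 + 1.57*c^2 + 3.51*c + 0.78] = 12.54*c + 3.14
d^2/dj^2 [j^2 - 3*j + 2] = 2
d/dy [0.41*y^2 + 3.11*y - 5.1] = 0.82*y + 3.11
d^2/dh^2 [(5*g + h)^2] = 2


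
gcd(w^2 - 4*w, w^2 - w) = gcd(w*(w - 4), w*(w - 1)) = w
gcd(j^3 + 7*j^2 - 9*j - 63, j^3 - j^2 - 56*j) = j + 7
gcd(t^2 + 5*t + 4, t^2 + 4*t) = t + 4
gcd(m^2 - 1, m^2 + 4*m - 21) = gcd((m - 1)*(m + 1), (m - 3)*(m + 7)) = 1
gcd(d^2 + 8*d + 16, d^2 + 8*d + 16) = d^2 + 8*d + 16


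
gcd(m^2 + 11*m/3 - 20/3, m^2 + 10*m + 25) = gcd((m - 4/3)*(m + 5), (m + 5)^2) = m + 5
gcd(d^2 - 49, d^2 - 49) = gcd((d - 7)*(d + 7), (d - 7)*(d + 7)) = d^2 - 49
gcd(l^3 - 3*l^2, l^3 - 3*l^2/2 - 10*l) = l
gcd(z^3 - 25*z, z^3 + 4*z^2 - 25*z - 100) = z^2 - 25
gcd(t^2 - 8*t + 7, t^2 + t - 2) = t - 1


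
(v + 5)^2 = v^2 + 10*v + 25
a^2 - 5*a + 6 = (a - 3)*(a - 2)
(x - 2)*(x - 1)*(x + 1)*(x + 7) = x^4 + 5*x^3 - 15*x^2 - 5*x + 14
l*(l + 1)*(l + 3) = l^3 + 4*l^2 + 3*l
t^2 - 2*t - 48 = (t - 8)*(t + 6)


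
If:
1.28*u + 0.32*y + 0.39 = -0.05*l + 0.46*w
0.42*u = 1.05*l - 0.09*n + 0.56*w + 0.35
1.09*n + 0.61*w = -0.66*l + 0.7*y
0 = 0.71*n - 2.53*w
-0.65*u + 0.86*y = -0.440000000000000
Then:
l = -0.38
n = -0.15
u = -0.15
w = -0.04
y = -0.62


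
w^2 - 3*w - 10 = (w - 5)*(w + 2)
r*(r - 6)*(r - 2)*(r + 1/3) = r^4 - 23*r^3/3 + 28*r^2/3 + 4*r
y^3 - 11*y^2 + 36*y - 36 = (y - 6)*(y - 3)*(y - 2)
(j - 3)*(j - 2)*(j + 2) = j^3 - 3*j^2 - 4*j + 12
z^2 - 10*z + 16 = (z - 8)*(z - 2)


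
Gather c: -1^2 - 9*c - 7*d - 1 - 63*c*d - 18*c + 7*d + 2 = c*(-63*d - 27)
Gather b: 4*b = 4*b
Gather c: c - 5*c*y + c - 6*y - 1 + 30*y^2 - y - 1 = c*(2 - 5*y) + 30*y^2 - 7*y - 2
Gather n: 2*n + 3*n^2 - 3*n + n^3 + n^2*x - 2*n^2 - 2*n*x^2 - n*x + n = n^3 + n^2*(x + 1) + n*(-2*x^2 - x)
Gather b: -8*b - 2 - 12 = -8*b - 14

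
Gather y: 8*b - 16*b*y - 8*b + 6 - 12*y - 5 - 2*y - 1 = y*(-16*b - 14)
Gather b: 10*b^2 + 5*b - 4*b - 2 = 10*b^2 + b - 2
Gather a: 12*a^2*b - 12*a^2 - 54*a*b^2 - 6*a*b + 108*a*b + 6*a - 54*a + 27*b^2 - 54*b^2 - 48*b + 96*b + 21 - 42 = a^2*(12*b - 12) + a*(-54*b^2 + 102*b - 48) - 27*b^2 + 48*b - 21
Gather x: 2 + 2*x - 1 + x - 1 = 3*x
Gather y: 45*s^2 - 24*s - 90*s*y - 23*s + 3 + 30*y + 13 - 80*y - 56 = 45*s^2 - 47*s + y*(-90*s - 50) - 40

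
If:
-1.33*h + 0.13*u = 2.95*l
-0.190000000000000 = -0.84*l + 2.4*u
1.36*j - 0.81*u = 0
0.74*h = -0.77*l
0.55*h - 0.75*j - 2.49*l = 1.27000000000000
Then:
No Solution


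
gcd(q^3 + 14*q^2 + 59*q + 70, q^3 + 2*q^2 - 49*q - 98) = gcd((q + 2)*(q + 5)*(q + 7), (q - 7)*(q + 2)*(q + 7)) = q^2 + 9*q + 14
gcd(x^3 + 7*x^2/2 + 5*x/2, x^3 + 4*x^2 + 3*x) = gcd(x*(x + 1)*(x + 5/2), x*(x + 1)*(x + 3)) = x^2 + x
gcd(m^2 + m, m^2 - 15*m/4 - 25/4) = 1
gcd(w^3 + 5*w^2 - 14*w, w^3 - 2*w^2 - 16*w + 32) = w - 2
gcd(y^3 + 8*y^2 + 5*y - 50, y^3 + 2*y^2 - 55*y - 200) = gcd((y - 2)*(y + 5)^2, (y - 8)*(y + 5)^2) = y^2 + 10*y + 25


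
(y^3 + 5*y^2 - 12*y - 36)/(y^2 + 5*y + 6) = (y^2 + 3*y - 18)/(y + 3)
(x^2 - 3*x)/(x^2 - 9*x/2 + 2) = 2*x*(x - 3)/(2*x^2 - 9*x + 4)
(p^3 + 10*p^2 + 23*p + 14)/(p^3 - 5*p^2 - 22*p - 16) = (p + 7)/(p - 8)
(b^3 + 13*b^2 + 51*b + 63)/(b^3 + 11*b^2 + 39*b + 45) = (b + 7)/(b + 5)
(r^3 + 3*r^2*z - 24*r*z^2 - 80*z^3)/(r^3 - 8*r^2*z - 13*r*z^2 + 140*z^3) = (-r - 4*z)/(-r + 7*z)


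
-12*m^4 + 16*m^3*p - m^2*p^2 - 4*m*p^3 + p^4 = (-3*m + p)*(-2*m + p)*(-m + p)*(2*m + p)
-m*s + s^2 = s*(-m + s)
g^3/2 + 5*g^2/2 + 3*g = g*(g/2 + 1)*(g + 3)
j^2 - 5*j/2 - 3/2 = (j - 3)*(j + 1/2)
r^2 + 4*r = r*(r + 4)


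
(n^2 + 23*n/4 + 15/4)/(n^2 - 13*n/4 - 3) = (n + 5)/(n - 4)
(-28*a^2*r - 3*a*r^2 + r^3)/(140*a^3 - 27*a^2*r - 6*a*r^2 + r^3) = r*(4*a + r)/(-20*a^2 + a*r + r^2)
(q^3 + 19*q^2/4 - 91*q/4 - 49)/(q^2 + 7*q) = q - 9/4 - 7/q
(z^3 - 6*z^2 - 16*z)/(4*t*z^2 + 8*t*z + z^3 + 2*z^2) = (z - 8)/(4*t + z)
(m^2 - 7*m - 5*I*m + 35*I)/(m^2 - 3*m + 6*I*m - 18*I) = (m^2 + m*(-7 - 5*I) + 35*I)/(m^2 + m*(-3 + 6*I) - 18*I)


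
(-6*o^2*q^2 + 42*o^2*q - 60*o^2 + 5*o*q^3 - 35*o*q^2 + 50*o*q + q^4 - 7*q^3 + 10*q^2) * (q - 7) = -6*o^2*q^3 + 84*o^2*q^2 - 354*o^2*q + 420*o^2 + 5*o*q^4 - 70*o*q^3 + 295*o*q^2 - 350*o*q + q^5 - 14*q^4 + 59*q^3 - 70*q^2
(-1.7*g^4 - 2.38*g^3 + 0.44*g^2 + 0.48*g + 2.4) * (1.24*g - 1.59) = -2.108*g^5 - 0.2482*g^4 + 4.3298*g^3 - 0.1044*g^2 + 2.2128*g - 3.816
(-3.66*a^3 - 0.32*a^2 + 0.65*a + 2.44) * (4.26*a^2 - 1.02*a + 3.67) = -15.5916*a^5 + 2.37*a^4 - 10.3368*a^3 + 8.557*a^2 - 0.1033*a + 8.9548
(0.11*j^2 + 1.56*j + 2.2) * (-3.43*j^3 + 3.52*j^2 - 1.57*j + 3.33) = -0.3773*j^5 - 4.9636*j^4 - 2.2275*j^3 + 5.6611*j^2 + 1.7408*j + 7.326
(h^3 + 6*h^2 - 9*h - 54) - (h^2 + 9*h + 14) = h^3 + 5*h^2 - 18*h - 68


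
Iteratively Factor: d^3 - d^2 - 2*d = (d + 1)*(d^2 - 2*d) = d*(d + 1)*(d - 2)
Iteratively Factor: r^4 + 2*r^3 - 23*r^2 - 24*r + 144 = (r + 4)*(r^3 - 2*r^2 - 15*r + 36) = (r - 3)*(r + 4)*(r^2 + r - 12) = (r - 3)*(r + 4)^2*(r - 3)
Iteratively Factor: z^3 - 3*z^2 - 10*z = (z - 5)*(z^2 + 2*z) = z*(z - 5)*(z + 2)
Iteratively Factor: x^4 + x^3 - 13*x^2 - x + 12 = (x - 1)*(x^3 + 2*x^2 - 11*x - 12) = (x - 3)*(x - 1)*(x^2 + 5*x + 4) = (x - 3)*(x - 1)*(x + 1)*(x + 4)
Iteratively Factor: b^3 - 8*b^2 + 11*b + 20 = (b + 1)*(b^2 - 9*b + 20) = (b - 4)*(b + 1)*(b - 5)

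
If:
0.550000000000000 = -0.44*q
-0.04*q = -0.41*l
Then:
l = -0.12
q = -1.25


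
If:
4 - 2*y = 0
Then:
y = 2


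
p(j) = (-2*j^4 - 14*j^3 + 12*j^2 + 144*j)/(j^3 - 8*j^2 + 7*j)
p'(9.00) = 46.03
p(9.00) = -146.25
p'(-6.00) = -0.40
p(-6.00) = 0.00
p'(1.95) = 31.33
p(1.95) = -20.71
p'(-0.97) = 7.01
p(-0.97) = 7.71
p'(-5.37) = -0.18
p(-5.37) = -0.18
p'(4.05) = 22.42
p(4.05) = 18.88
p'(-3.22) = 1.14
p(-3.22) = 0.63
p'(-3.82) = 0.63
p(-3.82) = 0.10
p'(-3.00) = 1.36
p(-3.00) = 0.90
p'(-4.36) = 0.29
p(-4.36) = -0.14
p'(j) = (-3*j^2 + 16*j - 7)*(-2*j^4 - 14*j^3 + 12*j^2 + 144*j)/(j^3 - 8*j^2 + 7*j)^2 + (-8*j^3 - 42*j^2 + 24*j + 144)/(j^3 - 8*j^2 + 7*j) = 2*(-j^4 + 16*j^3 + 29*j^2 - 242*j + 618)/(j^4 - 16*j^3 + 78*j^2 - 112*j + 49)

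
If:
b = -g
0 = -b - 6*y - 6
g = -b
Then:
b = -6*y - 6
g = 6*y + 6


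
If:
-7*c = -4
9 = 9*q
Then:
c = 4/7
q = 1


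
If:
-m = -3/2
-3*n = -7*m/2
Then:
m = 3/2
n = 7/4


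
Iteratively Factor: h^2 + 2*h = (h)*(h + 2)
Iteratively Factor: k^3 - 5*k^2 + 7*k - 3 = (k - 3)*(k^2 - 2*k + 1) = (k - 3)*(k - 1)*(k - 1)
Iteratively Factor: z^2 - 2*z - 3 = (z + 1)*(z - 3)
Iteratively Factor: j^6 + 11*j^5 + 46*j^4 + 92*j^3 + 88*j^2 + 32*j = (j + 1)*(j^5 + 10*j^4 + 36*j^3 + 56*j^2 + 32*j) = (j + 1)*(j + 4)*(j^4 + 6*j^3 + 12*j^2 + 8*j) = (j + 1)*(j + 2)*(j + 4)*(j^3 + 4*j^2 + 4*j) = (j + 1)*(j + 2)^2*(j + 4)*(j^2 + 2*j) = (j + 1)*(j + 2)^3*(j + 4)*(j)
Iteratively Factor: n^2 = (n)*(n)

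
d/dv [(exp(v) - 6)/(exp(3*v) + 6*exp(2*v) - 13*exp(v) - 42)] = (-(exp(v) - 6)*(3*exp(2*v) + 12*exp(v) - 13) + exp(3*v) + 6*exp(2*v) - 13*exp(v) - 42)*exp(v)/(exp(3*v) + 6*exp(2*v) - 13*exp(v) - 42)^2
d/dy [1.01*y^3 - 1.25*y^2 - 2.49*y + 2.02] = 3.03*y^2 - 2.5*y - 2.49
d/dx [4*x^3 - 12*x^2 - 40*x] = 12*x^2 - 24*x - 40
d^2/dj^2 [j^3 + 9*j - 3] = 6*j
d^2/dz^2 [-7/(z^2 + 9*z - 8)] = 14*(z^2 + 9*z - (2*z + 9)^2 - 8)/(z^2 + 9*z - 8)^3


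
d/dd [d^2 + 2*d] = 2*d + 2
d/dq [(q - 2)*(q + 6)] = 2*q + 4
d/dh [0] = 0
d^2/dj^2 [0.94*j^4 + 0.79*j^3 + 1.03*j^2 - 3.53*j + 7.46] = 11.28*j^2 + 4.74*j + 2.06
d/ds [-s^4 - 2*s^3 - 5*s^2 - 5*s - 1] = -4*s^3 - 6*s^2 - 10*s - 5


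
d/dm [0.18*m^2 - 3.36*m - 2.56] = 0.36*m - 3.36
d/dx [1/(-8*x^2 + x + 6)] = (16*x - 1)/(-8*x^2 + x + 6)^2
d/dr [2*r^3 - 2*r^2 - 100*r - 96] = 6*r^2 - 4*r - 100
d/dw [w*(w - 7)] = 2*w - 7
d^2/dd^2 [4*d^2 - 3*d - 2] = 8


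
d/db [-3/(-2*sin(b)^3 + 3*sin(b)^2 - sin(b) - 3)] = 3*(-6*sin(b)^2 + 6*sin(b) - 1)*cos(b)/(2*sin(b)^3 - 3*sin(b)^2 + sin(b) + 3)^2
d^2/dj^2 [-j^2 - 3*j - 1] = -2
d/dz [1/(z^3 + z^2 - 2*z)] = (-3*z^2 - 2*z + 2)/(z^2*(z^2 + z - 2)^2)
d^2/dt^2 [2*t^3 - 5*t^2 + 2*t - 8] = 12*t - 10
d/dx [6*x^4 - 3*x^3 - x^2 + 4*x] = 24*x^3 - 9*x^2 - 2*x + 4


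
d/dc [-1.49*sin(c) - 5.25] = -1.49*cos(c)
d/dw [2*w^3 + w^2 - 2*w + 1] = 6*w^2 + 2*w - 2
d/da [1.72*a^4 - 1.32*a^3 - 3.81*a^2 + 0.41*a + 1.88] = 6.88*a^3 - 3.96*a^2 - 7.62*a + 0.41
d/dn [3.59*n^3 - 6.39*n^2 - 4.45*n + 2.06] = 10.77*n^2 - 12.78*n - 4.45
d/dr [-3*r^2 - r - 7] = -6*r - 1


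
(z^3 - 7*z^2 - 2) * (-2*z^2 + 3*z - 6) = -2*z^5 + 17*z^4 - 27*z^3 + 46*z^2 - 6*z + 12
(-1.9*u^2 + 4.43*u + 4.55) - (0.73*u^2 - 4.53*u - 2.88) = -2.63*u^2 + 8.96*u + 7.43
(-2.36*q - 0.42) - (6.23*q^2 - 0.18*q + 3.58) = -6.23*q^2 - 2.18*q - 4.0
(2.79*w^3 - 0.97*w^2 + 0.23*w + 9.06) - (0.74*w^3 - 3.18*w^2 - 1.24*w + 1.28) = 2.05*w^3 + 2.21*w^2 + 1.47*w + 7.78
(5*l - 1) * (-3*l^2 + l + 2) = -15*l^3 + 8*l^2 + 9*l - 2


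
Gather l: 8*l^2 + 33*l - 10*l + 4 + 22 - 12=8*l^2 + 23*l + 14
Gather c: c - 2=c - 2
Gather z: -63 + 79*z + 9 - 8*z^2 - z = -8*z^2 + 78*z - 54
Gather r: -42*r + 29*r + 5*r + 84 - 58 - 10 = 16 - 8*r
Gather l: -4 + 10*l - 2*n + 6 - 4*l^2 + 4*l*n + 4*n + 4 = -4*l^2 + l*(4*n + 10) + 2*n + 6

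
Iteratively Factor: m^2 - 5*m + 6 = (m - 3)*(m - 2)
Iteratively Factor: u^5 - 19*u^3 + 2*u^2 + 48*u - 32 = (u - 4)*(u^4 + 4*u^3 - 3*u^2 - 10*u + 8) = (u - 4)*(u + 2)*(u^3 + 2*u^2 - 7*u + 4) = (u - 4)*(u - 1)*(u + 2)*(u^2 + 3*u - 4) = (u - 4)*(u - 1)*(u + 2)*(u + 4)*(u - 1)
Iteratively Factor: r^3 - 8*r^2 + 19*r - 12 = (r - 3)*(r^2 - 5*r + 4) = (r - 4)*(r - 3)*(r - 1)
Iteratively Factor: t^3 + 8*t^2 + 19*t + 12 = (t + 1)*(t^2 + 7*t + 12) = (t + 1)*(t + 4)*(t + 3)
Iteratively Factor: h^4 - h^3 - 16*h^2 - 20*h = (h - 5)*(h^3 + 4*h^2 + 4*h) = (h - 5)*(h + 2)*(h^2 + 2*h) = h*(h - 5)*(h + 2)*(h + 2)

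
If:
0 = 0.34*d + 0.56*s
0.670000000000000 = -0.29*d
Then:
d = -2.31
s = 1.40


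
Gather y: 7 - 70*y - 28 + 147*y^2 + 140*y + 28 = 147*y^2 + 70*y + 7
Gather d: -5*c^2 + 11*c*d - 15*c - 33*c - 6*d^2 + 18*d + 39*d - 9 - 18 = -5*c^2 - 48*c - 6*d^2 + d*(11*c + 57) - 27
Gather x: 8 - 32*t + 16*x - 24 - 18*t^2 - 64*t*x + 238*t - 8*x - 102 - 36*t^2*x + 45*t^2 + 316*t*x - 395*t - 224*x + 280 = 27*t^2 - 189*t + x*(-36*t^2 + 252*t - 216) + 162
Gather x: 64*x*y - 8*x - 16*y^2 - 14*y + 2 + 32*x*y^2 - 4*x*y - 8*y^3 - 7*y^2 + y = x*(32*y^2 + 60*y - 8) - 8*y^3 - 23*y^2 - 13*y + 2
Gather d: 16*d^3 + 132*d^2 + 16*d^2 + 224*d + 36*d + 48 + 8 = 16*d^3 + 148*d^2 + 260*d + 56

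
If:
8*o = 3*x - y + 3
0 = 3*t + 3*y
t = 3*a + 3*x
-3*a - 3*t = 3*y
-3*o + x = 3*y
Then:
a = 0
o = 15/31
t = 27/62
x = 9/62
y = -27/62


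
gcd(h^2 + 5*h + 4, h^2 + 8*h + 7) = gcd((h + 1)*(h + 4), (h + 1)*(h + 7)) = h + 1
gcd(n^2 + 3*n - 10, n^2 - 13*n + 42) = 1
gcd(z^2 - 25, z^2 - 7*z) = 1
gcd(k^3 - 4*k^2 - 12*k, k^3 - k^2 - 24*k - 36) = k^2 - 4*k - 12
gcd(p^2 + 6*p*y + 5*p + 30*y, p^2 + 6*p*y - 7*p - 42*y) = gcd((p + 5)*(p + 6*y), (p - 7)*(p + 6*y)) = p + 6*y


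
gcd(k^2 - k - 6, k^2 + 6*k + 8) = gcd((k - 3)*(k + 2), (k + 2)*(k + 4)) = k + 2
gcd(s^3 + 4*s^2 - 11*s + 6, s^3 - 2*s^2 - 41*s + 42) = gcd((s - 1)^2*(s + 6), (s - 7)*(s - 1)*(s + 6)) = s^2 + 5*s - 6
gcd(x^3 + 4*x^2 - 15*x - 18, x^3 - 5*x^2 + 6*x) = x - 3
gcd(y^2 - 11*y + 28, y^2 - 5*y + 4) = y - 4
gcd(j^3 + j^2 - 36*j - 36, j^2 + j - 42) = j - 6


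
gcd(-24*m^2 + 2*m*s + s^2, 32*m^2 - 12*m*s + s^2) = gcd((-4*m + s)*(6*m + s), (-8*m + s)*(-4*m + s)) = -4*m + s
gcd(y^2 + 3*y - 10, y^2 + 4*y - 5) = y + 5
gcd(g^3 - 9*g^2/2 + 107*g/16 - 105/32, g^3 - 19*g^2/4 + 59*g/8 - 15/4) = g^2 - 11*g/4 + 15/8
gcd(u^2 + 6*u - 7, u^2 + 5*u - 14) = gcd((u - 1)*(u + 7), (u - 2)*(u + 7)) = u + 7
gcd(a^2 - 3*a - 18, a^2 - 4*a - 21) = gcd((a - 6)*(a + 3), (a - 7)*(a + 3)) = a + 3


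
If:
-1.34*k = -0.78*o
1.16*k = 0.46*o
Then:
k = 0.00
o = 0.00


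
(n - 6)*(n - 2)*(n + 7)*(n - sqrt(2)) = n^4 - sqrt(2)*n^3 - n^3 - 44*n^2 + sqrt(2)*n^2 + 44*sqrt(2)*n + 84*n - 84*sqrt(2)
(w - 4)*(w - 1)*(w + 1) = w^3 - 4*w^2 - w + 4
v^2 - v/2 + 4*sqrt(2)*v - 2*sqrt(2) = (v - 1/2)*(v + 4*sqrt(2))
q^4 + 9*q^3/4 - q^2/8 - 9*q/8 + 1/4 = (q - 1/2)*(q - 1/4)*(q + 1)*(q + 2)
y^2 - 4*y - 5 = (y - 5)*(y + 1)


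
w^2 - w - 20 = (w - 5)*(w + 4)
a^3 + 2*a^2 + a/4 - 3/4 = (a - 1/2)*(a + 1)*(a + 3/2)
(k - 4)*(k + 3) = k^2 - k - 12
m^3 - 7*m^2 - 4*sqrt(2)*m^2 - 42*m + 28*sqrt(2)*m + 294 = (m - 7)*(m - 7*sqrt(2))*(m + 3*sqrt(2))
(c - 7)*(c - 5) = c^2 - 12*c + 35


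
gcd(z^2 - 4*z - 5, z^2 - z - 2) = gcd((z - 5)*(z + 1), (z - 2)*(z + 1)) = z + 1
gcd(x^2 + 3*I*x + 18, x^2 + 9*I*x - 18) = x + 6*I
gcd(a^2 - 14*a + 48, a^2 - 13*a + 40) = a - 8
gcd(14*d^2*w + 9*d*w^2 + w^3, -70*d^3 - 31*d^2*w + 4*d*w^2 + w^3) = 14*d^2 + 9*d*w + w^2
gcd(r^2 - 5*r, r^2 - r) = r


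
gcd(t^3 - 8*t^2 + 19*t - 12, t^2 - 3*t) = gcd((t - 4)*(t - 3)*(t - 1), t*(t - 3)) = t - 3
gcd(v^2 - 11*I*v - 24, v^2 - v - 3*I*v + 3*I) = v - 3*I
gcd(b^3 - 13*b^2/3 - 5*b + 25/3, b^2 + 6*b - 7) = b - 1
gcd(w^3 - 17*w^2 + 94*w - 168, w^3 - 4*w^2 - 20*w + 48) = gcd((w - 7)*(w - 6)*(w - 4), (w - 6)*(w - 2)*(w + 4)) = w - 6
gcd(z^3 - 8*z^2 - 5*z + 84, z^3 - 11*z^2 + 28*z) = z^2 - 11*z + 28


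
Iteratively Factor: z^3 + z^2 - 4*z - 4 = (z + 2)*(z^2 - z - 2) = (z - 2)*(z + 2)*(z + 1)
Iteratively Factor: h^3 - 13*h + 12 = (h - 1)*(h^2 + h - 12) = (h - 3)*(h - 1)*(h + 4)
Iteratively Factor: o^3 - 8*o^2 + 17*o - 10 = (o - 1)*(o^2 - 7*o + 10) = (o - 2)*(o - 1)*(o - 5)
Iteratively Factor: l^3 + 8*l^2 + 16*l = (l + 4)*(l^2 + 4*l) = l*(l + 4)*(l + 4)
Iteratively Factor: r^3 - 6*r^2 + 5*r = (r - 1)*(r^2 - 5*r) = r*(r - 1)*(r - 5)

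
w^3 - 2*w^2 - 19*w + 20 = (w - 5)*(w - 1)*(w + 4)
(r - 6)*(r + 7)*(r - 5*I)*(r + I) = r^4 + r^3 - 4*I*r^3 - 37*r^2 - 4*I*r^2 + 5*r + 168*I*r - 210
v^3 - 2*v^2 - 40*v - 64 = (v - 8)*(v + 2)*(v + 4)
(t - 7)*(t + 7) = t^2 - 49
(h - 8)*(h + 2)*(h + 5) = h^3 - h^2 - 46*h - 80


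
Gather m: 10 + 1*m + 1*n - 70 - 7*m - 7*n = -6*m - 6*n - 60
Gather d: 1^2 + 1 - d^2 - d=-d^2 - d + 2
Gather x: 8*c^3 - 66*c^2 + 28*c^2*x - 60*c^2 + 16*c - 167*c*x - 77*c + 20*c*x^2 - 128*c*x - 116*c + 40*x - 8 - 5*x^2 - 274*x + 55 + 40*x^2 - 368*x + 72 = 8*c^3 - 126*c^2 - 177*c + x^2*(20*c + 35) + x*(28*c^2 - 295*c - 602) + 119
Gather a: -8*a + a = -7*a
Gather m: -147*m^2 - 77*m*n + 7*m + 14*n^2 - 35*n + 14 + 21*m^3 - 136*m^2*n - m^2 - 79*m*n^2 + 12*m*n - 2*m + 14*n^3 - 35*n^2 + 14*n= 21*m^3 + m^2*(-136*n - 148) + m*(-79*n^2 - 65*n + 5) + 14*n^3 - 21*n^2 - 21*n + 14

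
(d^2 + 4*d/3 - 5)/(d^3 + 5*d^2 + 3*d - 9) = (d - 5/3)/(d^2 + 2*d - 3)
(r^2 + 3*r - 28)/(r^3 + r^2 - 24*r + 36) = (r^2 + 3*r - 28)/(r^3 + r^2 - 24*r + 36)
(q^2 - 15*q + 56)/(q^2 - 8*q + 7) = (q - 8)/(q - 1)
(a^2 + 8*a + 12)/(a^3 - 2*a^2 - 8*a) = (a + 6)/(a*(a - 4))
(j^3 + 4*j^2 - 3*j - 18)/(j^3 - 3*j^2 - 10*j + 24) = (j + 3)/(j - 4)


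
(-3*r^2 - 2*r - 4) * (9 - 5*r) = 15*r^3 - 17*r^2 + 2*r - 36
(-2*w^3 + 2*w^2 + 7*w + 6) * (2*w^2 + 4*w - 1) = -4*w^5 - 4*w^4 + 24*w^3 + 38*w^2 + 17*w - 6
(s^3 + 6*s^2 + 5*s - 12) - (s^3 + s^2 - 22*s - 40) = 5*s^2 + 27*s + 28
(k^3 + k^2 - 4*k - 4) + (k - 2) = k^3 + k^2 - 3*k - 6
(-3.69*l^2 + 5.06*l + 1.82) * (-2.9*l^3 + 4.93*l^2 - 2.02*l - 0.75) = 10.701*l^5 - 32.8657*l^4 + 27.1216*l^3 + 1.5189*l^2 - 7.4714*l - 1.365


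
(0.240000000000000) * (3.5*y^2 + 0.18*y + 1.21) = 0.84*y^2 + 0.0432*y + 0.2904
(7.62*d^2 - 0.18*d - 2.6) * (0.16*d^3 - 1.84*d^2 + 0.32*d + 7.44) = 1.2192*d^5 - 14.0496*d^4 + 2.3536*d^3 + 61.4192*d^2 - 2.1712*d - 19.344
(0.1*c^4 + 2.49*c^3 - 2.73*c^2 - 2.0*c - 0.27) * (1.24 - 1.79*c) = -0.179*c^5 - 4.3331*c^4 + 7.9743*c^3 + 0.1948*c^2 - 1.9967*c - 0.3348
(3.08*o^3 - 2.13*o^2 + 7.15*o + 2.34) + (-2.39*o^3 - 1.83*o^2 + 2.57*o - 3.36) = 0.69*o^3 - 3.96*o^2 + 9.72*o - 1.02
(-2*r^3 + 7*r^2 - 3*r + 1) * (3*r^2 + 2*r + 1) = -6*r^5 + 17*r^4 + 3*r^3 + 4*r^2 - r + 1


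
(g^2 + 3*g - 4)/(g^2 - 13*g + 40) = (g^2 + 3*g - 4)/(g^2 - 13*g + 40)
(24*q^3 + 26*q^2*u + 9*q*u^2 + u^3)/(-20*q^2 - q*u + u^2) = (-6*q^2 - 5*q*u - u^2)/(5*q - u)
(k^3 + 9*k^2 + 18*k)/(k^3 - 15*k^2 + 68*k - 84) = k*(k^2 + 9*k + 18)/(k^3 - 15*k^2 + 68*k - 84)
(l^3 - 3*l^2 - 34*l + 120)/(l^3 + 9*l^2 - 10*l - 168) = (l - 5)/(l + 7)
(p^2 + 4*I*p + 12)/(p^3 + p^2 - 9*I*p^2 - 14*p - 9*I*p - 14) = (p + 6*I)/(p^2 + p*(1 - 7*I) - 7*I)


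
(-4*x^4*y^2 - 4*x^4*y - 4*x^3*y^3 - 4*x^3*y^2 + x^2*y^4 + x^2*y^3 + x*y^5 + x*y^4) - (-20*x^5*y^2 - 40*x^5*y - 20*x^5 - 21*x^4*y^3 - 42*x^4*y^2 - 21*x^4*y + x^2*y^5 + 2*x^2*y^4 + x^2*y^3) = 20*x^5*y^2 + 40*x^5*y + 20*x^5 + 21*x^4*y^3 + 38*x^4*y^2 + 17*x^4*y - 4*x^3*y^3 - 4*x^3*y^2 - x^2*y^5 - x^2*y^4 + x*y^5 + x*y^4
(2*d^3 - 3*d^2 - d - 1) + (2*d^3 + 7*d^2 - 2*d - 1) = 4*d^3 + 4*d^2 - 3*d - 2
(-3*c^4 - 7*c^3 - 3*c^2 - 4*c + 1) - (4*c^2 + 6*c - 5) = -3*c^4 - 7*c^3 - 7*c^2 - 10*c + 6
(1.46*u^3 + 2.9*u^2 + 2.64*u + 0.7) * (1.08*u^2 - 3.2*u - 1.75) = 1.5768*u^5 - 1.54*u^4 - 8.9838*u^3 - 12.767*u^2 - 6.86*u - 1.225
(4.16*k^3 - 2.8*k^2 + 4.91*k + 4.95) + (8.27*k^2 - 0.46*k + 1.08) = 4.16*k^3 + 5.47*k^2 + 4.45*k + 6.03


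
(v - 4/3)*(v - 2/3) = v^2 - 2*v + 8/9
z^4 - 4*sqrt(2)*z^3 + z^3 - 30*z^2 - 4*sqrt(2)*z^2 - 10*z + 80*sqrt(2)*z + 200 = (z - 4)*(z + 5)*(z - 5*sqrt(2))*(z + sqrt(2))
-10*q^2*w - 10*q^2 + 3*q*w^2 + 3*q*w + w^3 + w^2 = (-2*q + w)*(5*q + w)*(w + 1)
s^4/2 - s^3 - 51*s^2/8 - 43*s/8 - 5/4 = (s/2 + 1)*(s - 5)*(s + 1/2)^2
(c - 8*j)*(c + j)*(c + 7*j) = c^3 - 57*c*j^2 - 56*j^3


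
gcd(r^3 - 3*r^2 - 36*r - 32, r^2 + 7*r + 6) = r + 1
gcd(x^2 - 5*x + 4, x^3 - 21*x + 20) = x^2 - 5*x + 4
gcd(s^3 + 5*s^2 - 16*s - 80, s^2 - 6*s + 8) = s - 4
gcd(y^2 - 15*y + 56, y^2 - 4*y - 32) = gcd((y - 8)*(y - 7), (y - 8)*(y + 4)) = y - 8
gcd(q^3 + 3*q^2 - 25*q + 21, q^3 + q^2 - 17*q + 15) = q^2 - 4*q + 3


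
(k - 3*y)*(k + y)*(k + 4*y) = k^3 + 2*k^2*y - 11*k*y^2 - 12*y^3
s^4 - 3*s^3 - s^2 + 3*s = s*(s - 3)*(s - 1)*(s + 1)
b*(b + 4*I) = b^2 + 4*I*b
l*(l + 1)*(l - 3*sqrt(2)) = l^3 - 3*sqrt(2)*l^2 + l^2 - 3*sqrt(2)*l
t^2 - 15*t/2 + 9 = (t - 6)*(t - 3/2)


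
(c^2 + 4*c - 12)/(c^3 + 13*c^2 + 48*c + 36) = (c - 2)/(c^2 + 7*c + 6)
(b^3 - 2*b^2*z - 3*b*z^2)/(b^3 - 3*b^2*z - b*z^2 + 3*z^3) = b/(b - z)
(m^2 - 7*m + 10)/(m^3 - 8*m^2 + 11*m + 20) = (m - 2)/(m^2 - 3*m - 4)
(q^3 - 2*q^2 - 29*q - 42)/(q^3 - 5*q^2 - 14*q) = (q + 3)/q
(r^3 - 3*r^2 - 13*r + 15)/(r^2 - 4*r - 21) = (r^2 - 6*r + 5)/(r - 7)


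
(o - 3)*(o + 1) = o^2 - 2*o - 3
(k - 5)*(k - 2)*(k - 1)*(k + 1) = k^4 - 7*k^3 + 9*k^2 + 7*k - 10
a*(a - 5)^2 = a^3 - 10*a^2 + 25*a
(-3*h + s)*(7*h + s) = -21*h^2 + 4*h*s + s^2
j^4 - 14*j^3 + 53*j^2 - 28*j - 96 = (j - 8)*(j - 4)*(j - 3)*(j + 1)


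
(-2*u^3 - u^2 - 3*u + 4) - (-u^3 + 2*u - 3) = -u^3 - u^2 - 5*u + 7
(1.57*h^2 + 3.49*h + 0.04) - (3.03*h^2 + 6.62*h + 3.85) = -1.46*h^2 - 3.13*h - 3.81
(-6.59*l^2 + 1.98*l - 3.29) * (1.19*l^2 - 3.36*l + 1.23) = -7.8421*l^4 + 24.4986*l^3 - 18.6736*l^2 + 13.4898*l - 4.0467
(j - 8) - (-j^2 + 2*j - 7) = j^2 - j - 1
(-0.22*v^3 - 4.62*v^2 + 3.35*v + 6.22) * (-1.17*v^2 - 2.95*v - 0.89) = 0.2574*v^5 + 6.0544*v^4 + 9.9053*v^3 - 13.0481*v^2 - 21.3305*v - 5.5358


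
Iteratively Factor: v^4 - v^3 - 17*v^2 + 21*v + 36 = (v + 4)*(v^3 - 5*v^2 + 3*v + 9) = (v - 3)*(v + 4)*(v^2 - 2*v - 3) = (v - 3)^2*(v + 4)*(v + 1)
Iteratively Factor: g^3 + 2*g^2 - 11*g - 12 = (g + 1)*(g^2 + g - 12) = (g + 1)*(g + 4)*(g - 3)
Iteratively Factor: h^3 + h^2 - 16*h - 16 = (h + 4)*(h^2 - 3*h - 4) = (h + 1)*(h + 4)*(h - 4)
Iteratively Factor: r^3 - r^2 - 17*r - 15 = (r + 1)*(r^2 - 2*r - 15) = (r - 5)*(r + 1)*(r + 3)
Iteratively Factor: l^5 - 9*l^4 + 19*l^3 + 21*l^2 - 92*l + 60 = (l - 5)*(l^4 - 4*l^3 - l^2 + 16*l - 12) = (l - 5)*(l - 2)*(l^3 - 2*l^2 - 5*l + 6) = (l - 5)*(l - 2)*(l - 1)*(l^2 - l - 6) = (l - 5)*(l - 2)*(l - 1)*(l + 2)*(l - 3)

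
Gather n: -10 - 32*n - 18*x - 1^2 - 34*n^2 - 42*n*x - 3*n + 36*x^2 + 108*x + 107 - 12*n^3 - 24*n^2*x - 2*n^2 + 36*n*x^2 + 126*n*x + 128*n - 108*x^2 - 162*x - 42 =-12*n^3 + n^2*(-24*x - 36) + n*(36*x^2 + 84*x + 93) - 72*x^2 - 72*x + 54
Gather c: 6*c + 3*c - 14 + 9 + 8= 9*c + 3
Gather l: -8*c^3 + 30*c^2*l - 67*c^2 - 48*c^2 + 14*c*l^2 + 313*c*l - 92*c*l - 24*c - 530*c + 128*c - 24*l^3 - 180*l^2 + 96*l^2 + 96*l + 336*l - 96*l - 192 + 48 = -8*c^3 - 115*c^2 - 426*c - 24*l^3 + l^2*(14*c - 84) + l*(30*c^2 + 221*c + 336) - 144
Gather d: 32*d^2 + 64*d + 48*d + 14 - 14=32*d^2 + 112*d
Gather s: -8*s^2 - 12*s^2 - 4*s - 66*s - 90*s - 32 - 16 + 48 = -20*s^2 - 160*s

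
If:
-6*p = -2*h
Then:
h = 3*p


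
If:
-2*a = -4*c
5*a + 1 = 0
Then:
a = -1/5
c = -1/10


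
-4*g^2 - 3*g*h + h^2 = (-4*g + h)*(g + h)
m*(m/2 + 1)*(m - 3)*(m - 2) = m^4/2 - 3*m^3/2 - 2*m^2 + 6*m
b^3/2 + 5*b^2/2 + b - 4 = (b/2 + 1)*(b - 1)*(b + 4)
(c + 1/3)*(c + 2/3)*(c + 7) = c^3 + 8*c^2 + 65*c/9 + 14/9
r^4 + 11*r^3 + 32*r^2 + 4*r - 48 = (r - 1)*(r + 2)*(r + 4)*(r + 6)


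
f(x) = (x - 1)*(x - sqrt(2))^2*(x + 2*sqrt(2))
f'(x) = (x - 1)*(x - sqrt(2))^2 + (x - 1)*(x + 2*sqrt(2))*(2*x - 2*sqrt(2)) + (x - sqrt(2))^2*(x + 2*sqrt(2)) = 4*x^3 - 3*x^2 - 12*x + 4*sqrt(2) + 6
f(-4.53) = 332.48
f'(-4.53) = -367.38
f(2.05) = 2.07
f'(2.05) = 8.91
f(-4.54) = 336.17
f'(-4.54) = -370.00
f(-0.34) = -10.26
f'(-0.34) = 15.23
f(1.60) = 0.09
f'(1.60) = 1.16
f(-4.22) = 230.59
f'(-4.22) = -291.73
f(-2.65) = -10.76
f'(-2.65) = -52.05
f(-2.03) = -28.70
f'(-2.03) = -9.81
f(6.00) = 928.28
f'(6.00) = 695.66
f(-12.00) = 21454.46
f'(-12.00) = -7188.34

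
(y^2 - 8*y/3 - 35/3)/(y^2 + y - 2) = (y^2 - 8*y/3 - 35/3)/(y^2 + y - 2)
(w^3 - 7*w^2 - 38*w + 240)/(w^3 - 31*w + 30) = (w - 8)/(w - 1)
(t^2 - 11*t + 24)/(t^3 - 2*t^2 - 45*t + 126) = (t - 8)/(t^2 + t - 42)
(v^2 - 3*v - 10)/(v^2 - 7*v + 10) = (v + 2)/(v - 2)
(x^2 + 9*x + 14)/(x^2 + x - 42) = (x + 2)/(x - 6)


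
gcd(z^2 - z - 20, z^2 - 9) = 1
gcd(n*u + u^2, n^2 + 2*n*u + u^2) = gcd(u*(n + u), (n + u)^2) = n + u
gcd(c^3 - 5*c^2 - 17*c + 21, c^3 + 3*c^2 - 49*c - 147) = c^2 - 4*c - 21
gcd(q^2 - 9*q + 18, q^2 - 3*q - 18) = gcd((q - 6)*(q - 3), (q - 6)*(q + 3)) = q - 6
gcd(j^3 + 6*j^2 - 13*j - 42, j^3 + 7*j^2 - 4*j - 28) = j^2 + 9*j + 14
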